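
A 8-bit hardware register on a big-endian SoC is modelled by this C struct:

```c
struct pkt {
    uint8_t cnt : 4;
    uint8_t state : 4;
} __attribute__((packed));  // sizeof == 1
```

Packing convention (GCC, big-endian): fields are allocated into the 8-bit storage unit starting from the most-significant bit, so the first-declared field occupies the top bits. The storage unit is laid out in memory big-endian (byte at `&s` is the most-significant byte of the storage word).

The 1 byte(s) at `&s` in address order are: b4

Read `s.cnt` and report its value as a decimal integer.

[0]=0xb4 (big-endian) → word 0xb4
cnt [4+:4] = (word>>4) & 0xf = 11  ←
state [0+:4] = (word>>0) & 0xf = 4

11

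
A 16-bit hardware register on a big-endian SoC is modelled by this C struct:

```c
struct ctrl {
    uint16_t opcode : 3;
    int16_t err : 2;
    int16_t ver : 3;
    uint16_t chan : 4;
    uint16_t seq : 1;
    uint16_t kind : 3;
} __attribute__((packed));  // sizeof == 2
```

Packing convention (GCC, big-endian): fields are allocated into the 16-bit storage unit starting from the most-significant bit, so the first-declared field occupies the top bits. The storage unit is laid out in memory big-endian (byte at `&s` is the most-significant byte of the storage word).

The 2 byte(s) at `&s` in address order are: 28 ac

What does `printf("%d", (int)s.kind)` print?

4

[0]=0x28 [1]=0xac (big-endian) → word 0x28ac
opcode:3 @ bit 13 → (0x28ac>>13)&0x7 = 0x1
err:2 @ bit 11 → (0x28ac>>11)&0x3 = 0x1
ver:3 @ bit 8 → (0x28ac>>8)&0x7 = 0x0
chan:4 @ bit 4 → (0x28ac>>4)&0xf = 0xa
seq:1 @ bit 3 → (0x28ac>>3)&0x1 = 0x1
kind:3 @ bit 0 → (0x28ac>>0)&0x7 = 0x4  ←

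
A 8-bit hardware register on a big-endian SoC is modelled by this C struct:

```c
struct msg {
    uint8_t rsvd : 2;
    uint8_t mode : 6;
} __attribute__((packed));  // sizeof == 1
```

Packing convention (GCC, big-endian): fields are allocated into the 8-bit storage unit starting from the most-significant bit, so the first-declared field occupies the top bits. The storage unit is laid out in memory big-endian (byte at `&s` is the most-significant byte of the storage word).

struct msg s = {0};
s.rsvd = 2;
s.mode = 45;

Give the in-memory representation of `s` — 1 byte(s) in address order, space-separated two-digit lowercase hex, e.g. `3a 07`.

rsvd:2 = 2 → 0x2 << 6 → word 0x80
mode:6 = 45 → 0x2d << 0 → word 0xad
word = 0xad → big-endian bytes:
  [0]=0xad

ad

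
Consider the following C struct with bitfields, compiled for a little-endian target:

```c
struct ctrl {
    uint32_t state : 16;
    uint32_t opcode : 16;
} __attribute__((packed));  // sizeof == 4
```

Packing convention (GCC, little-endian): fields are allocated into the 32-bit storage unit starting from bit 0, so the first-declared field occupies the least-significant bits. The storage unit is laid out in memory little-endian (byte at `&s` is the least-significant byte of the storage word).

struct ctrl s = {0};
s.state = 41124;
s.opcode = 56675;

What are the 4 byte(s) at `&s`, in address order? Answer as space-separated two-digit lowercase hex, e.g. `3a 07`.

state (16b) val=41124 bits=0xa0a4 at bit 0: 0x0000a0a4
opcode (16b) val=56675 bits=0xdd63 at bit 16: 0xdd63a0a4
word = 0xdd63a0a4 → little-endian bytes:
  [0]=0xa4  [1]=0xa0  [2]=0x63  [3]=0xdd

a4 a0 63 dd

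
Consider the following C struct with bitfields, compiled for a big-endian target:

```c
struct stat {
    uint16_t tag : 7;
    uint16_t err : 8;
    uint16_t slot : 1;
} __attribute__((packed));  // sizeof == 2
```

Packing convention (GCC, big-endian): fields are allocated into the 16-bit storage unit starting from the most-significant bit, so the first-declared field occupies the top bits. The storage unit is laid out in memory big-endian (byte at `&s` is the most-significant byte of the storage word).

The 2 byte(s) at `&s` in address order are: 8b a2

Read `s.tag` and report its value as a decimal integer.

69

[0]=0x8b [1]=0xa2 (big-endian) → word 0x8ba2
tag:7 @ bit 9 → (0x8ba2>>9)&0x7f = 0x45  ←
err:8 @ bit 1 → (0x8ba2>>1)&0xff = 0xd1
slot:1 @ bit 0 → (0x8ba2>>0)&0x1 = 0x0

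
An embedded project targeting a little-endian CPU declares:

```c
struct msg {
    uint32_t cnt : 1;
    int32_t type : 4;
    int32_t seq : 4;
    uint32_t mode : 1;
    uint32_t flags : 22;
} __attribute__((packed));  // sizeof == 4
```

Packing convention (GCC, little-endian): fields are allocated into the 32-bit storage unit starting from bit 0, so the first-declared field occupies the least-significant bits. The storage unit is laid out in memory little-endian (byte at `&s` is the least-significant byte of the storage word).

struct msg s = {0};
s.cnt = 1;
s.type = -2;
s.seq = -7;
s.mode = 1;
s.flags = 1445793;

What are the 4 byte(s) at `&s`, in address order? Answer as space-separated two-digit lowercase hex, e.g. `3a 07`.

cnt (1b) val=1 bits=0x1 at bit 0: 0x00000001
type (4b) val=-2 bits=0xe at bit 1: 0x0000001d
seq (4b) val=-7 bits=0x9 at bit 5: 0x0000013d
mode (1b) val=1 bits=0x1 at bit 9: 0x0000033d
flags (22b) val=1445793 bits=0x160fa1 at bit 10: 0x583e873d
word = 0x583e873d → little-endian bytes:
  [0]=0x3d  [1]=0x87  [2]=0x3e  [3]=0x58

3d 87 3e 58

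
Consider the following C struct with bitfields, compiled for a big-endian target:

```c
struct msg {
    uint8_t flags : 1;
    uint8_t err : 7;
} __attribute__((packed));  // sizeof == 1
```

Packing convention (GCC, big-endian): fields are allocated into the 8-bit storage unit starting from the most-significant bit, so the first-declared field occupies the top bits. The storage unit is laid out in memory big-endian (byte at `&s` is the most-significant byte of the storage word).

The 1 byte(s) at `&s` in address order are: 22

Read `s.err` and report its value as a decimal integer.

[0]=0x22 (big-endian) → word 0x22
flags [7+:1] = (word>>7) & 0x1 = 0
err [0+:7] = (word>>0) & 0x7f = 34  ←

34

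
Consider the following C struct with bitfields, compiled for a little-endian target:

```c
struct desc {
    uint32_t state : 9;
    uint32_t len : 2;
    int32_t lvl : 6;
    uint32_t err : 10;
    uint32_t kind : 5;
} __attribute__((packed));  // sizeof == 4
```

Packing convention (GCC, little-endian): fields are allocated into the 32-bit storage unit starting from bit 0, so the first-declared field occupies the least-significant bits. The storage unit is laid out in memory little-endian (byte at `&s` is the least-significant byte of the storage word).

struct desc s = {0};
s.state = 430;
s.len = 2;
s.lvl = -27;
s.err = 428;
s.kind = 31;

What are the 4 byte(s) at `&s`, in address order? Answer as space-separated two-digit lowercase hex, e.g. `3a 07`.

ae 2d 59 fb

[0+:9] state=430 & 0x1ff = 0x1ae; word=0x000001ae
[9+:2] len=2 & 0x3 = 0x2; word=0x000005ae
[11+:6] lvl=-27 & 0x3f = 0x25; word=0x00012dae
[17+:10] err=428 & 0x3ff = 0x1ac; word=0x03592dae
[27+:5] kind=31 & 0x1f = 0x1f; word=0xfb592dae
word = 0xfb592dae → little-endian bytes:
  [0]=0xae  [1]=0x2d  [2]=0x59  [3]=0xfb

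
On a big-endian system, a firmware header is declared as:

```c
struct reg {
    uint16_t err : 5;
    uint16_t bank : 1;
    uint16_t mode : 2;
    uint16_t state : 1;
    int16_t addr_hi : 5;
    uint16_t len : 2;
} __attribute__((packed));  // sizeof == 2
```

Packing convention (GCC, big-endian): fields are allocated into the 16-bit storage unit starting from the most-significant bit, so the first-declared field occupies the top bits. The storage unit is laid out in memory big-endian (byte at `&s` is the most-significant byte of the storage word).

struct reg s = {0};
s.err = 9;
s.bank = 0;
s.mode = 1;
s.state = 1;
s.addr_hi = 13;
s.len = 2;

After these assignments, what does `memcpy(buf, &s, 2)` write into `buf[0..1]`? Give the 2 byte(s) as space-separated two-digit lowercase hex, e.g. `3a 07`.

49 b6

err:5 = 9 → 0x9 << 11 → word 0x4800
bank:1 = 0 → 0x0 << 10 → word 0x4800
mode:2 = 1 → 0x1 << 8 → word 0x4900
state:1 = 1 → 0x1 << 7 → word 0x4980
addr_hi:5 = 13 → 0xd << 2 → word 0x49b4
len:2 = 2 → 0x2 << 0 → word 0x49b6
word = 0x49b6 → big-endian bytes:
  [0]=0x49  [1]=0xb6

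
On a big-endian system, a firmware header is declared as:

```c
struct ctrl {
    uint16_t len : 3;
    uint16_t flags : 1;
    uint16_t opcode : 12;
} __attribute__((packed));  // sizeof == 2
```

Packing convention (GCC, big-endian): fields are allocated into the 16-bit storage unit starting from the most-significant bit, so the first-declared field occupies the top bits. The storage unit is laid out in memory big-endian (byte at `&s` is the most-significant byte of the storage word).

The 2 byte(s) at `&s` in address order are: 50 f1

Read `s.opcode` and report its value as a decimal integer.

241

[0]=0x50 [1]=0xf1 (big-endian) → word 0x50f1
len [13+:3] = (word>>13) & 0x7 = 2
flags [12+:1] = (word>>12) & 0x1 = 1
opcode [0+:12] = (word>>0) & 0xfff = 241  ←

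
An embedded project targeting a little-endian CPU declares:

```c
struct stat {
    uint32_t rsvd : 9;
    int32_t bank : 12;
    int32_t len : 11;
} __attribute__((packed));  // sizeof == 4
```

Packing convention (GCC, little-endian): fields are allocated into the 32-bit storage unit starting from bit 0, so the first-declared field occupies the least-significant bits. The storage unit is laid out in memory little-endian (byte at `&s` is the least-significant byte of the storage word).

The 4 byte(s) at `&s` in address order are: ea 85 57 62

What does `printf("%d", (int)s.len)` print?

786

[0]=0xea [1]=0x85 [2]=0x57 [3]=0x62 (little-endian) → word 0x625785ea
rsvd:9 @ bit 0 → (0x625785ea>>0)&0x1ff = 0x1ea
bank:12 @ bit 9 → (0x625785ea>>9)&0xfff = 0xbc2
len:11 @ bit 21 → (0x625785ea>>21)&0x7ff = 0x312  ←
len signed 11b, MSB=0: value = 786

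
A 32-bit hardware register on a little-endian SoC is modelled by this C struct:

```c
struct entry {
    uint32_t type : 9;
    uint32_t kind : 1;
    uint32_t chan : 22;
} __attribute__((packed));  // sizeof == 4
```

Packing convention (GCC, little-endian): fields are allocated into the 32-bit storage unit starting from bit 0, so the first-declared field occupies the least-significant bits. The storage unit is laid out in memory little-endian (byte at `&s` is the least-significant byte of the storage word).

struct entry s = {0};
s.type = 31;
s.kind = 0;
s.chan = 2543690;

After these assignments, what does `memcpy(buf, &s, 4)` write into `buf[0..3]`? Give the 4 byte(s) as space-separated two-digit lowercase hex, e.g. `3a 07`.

1f 28 41 9b

type (9b) val=31 bits=0x1f at bit 0: 0x0000001f
kind (1b) val=0 bits=0x0 at bit 9: 0x0000001f
chan (22b) val=2543690 bits=0x26d04a at bit 10: 0x9b41281f
word = 0x9b41281f → little-endian bytes:
  [0]=0x1f  [1]=0x28  [2]=0x41  [3]=0x9b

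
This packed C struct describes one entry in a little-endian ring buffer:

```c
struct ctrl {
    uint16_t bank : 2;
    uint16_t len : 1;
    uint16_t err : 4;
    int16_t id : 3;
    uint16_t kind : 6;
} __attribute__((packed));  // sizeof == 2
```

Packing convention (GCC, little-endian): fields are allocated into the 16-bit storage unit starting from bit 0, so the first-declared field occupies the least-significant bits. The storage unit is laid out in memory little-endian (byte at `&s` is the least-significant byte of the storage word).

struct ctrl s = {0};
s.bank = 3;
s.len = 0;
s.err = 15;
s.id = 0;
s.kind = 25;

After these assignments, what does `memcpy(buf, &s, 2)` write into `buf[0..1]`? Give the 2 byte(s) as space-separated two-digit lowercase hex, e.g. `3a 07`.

7b 64

bank (2b) val=3 bits=0x3 at bit 0: 0x0003
len (1b) val=0 bits=0x0 at bit 2: 0x0003
err (4b) val=15 bits=0xf at bit 3: 0x007b
id (3b) val=0 bits=0x0 at bit 7: 0x007b
kind (6b) val=25 bits=0x19 at bit 10: 0x647b
word = 0x647b → little-endian bytes:
  [0]=0x7b  [1]=0x64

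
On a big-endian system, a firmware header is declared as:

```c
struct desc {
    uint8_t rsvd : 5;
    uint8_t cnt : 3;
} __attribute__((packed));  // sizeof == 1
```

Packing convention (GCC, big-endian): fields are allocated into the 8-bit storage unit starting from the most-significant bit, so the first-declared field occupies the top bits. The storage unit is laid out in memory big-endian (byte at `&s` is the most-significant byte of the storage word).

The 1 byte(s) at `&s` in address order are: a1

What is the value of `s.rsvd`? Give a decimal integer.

[0]=0xa1 (big-endian) → word 0xa1
rsvd:5 @ bit 3 → (0xa1>>3)&0x1f = 0x14  ←
cnt:3 @ bit 0 → (0xa1>>0)&0x7 = 0x1

20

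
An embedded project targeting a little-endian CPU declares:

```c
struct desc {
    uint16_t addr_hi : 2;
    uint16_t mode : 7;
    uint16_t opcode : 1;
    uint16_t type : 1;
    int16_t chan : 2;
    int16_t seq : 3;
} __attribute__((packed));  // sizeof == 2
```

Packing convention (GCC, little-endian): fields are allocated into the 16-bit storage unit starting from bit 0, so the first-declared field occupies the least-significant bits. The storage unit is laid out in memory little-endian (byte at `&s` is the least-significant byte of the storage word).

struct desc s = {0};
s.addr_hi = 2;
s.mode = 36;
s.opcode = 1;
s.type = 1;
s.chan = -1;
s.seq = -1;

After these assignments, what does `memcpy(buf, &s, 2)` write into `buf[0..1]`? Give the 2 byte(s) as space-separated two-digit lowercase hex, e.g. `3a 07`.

[0+:2] addr_hi=2 & 0x3 = 0x2; word=0x0002
[2+:7] mode=36 & 0x7f = 0x24; word=0x0092
[9+:1] opcode=1 & 0x1 = 0x1; word=0x0292
[10+:1] type=1 & 0x1 = 0x1; word=0x0692
[11+:2] chan=-1 & 0x3 = 0x3; word=0x1e92
[13+:3] seq=-1 & 0x7 = 0x7; word=0xfe92
word = 0xfe92 → little-endian bytes:
  [0]=0x92  [1]=0xfe

92 fe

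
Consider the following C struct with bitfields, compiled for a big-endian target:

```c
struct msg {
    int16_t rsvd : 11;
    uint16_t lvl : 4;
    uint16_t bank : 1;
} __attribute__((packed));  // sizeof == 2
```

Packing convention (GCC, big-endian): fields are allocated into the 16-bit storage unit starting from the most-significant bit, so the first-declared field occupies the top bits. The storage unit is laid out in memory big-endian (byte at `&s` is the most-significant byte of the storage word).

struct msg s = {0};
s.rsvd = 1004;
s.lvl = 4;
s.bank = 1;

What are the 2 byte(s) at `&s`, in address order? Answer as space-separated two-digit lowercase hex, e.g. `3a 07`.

7d 89

rsvd:11 = 1004 → 0x3ec << 5 → word 0x7d80
lvl:4 = 4 → 0x4 << 1 → word 0x7d88
bank:1 = 1 → 0x1 << 0 → word 0x7d89
word = 0x7d89 → big-endian bytes:
  [0]=0x7d  [1]=0x89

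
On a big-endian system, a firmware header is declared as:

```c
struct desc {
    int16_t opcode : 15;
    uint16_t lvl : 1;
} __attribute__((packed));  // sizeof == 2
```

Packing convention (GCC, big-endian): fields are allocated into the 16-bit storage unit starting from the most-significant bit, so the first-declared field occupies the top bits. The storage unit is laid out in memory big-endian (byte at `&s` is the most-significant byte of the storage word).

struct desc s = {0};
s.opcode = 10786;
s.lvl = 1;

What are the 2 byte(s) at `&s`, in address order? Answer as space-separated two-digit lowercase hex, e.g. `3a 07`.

54 45

opcode (15b) val=10786 bits=0x2a22 at bit 1: 0x5444
lvl (1b) val=1 bits=0x1 at bit 0: 0x5445
word = 0x5445 → big-endian bytes:
  [0]=0x54  [1]=0x45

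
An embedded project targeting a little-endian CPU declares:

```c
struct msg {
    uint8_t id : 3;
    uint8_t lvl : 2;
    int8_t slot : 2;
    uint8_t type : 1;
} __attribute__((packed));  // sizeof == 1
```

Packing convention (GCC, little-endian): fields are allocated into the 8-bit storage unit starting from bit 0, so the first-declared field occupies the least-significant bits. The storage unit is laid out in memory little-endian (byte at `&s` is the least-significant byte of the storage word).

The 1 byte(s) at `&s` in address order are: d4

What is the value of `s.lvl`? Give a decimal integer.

[0]=0xd4 (little-endian) → word 0xd4
id [0+:3] = (word>>0) & 0x7 = 4
lvl [3+:2] = (word>>3) & 0x3 = 2  ←
slot [5+:2] = (word>>5) & 0x3 = 2
type [7+:1] = (word>>7) & 0x1 = 1

2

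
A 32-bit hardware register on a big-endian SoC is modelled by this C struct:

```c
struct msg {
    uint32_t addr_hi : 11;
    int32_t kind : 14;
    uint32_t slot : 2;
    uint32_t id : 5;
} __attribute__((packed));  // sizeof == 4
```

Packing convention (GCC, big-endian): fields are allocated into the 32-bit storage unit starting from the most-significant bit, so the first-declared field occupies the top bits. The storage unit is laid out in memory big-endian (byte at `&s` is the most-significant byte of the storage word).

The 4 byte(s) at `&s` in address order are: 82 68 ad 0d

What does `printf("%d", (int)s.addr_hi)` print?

1043

[0]=0x82 [1]=0x68 [2]=0xad [3]=0x0d (big-endian) → word 0x8268ad0d
addr_hi:11 @ bit 21 → (0x8268ad0d>>21)&0x7ff = 0x413  ←
kind:14 @ bit 7 → (0x8268ad0d>>7)&0x3fff = 0x115a
slot:2 @ bit 5 → (0x8268ad0d>>5)&0x3 = 0x0
id:5 @ bit 0 → (0x8268ad0d>>0)&0x1f = 0xd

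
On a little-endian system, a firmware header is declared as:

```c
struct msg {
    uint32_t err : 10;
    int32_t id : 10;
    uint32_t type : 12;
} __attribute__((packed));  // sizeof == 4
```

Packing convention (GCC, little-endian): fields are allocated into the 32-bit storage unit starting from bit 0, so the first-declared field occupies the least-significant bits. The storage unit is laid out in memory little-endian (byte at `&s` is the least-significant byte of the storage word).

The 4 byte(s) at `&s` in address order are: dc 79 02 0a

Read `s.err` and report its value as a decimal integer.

[0]=0xdc [1]=0x79 [2]=0x02 [3]=0x0a (little-endian) → word 0x0a0279dc
err:10 @ bit 0 → (0x0a0279dc>>0)&0x3ff = 0x1dc  ←
id:10 @ bit 10 → (0x0a0279dc>>10)&0x3ff = 0x9e
type:12 @ bit 20 → (0x0a0279dc>>20)&0xfff = 0xa0

476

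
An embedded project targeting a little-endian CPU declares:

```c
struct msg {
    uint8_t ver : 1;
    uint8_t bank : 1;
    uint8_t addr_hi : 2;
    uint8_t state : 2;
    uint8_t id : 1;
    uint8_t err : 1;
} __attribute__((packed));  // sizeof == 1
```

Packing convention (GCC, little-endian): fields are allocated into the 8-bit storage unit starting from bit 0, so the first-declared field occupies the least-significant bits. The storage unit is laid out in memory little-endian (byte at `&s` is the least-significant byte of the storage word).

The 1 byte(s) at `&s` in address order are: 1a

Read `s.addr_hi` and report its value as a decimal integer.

[0]=0x1a (little-endian) → word 0x1a
ver:1 @ bit 0 → (0x1a>>0)&0x1 = 0x0
bank:1 @ bit 1 → (0x1a>>1)&0x1 = 0x1
addr_hi:2 @ bit 2 → (0x1a>>2)&0x3 = 0x2  ←
state:2 @ bit 4 → (0x1a>>4)&0x3 = 0x1
id:1 @ bit 6 → (0x1a>>6)&0x1 = 0x0
err:1 @ bit 7 → (0x1a>>7)&0x1 = 0x0

2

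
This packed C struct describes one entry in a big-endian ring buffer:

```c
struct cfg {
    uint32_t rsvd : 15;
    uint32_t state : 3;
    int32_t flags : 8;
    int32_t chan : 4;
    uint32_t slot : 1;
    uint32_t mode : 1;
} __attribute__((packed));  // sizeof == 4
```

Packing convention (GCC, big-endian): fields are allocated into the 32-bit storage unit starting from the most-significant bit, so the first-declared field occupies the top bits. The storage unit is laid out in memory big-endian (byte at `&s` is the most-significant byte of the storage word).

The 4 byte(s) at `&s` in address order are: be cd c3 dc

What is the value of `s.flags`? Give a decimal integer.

15

[0]=0xbe [1]=0xcd [2]=0xc3 [3]=0xdc (big-endian) → word 0xbecdc3dc
rsvd:15 @ bit 17 → (0xbecdc3dc>>17)&0x7fff = 0x5f66
state:3 @ bit 14 → (0xbecdc3dc>>14)&0x7 = 0x7
flags:8 @ bit 6 → (0xbecdc3dc>>6)&0xff = 0xf  ←
chan:4 @ bit 2 → (0xbecdc3dc>>2)&0xf = 0x7
slot:1 @ bit 1 → (0xbecdc3dc>>1)&0x1 = 0x0
mode:1 @ bit 0 → (0xbecdc3dc>>0)&0x1 = 0x0
flags signed 8b, MSB=0: value = 15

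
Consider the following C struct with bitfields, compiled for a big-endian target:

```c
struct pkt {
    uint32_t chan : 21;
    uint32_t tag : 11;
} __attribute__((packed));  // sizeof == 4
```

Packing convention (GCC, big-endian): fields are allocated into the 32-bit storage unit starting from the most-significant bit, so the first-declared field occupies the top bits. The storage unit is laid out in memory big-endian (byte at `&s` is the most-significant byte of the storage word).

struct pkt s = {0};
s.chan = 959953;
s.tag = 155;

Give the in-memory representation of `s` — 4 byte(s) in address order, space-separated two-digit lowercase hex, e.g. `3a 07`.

75 2e 88 9b

chan (21b) val=959953 bits=0xea5d1 at bit 11: 0x752e8800
tag (11b) val=155 bits=0x9b at bit 0: 0x752e889b
word = 0x752e889b → big-endian bytes:
  [0]=0x75  [1]=0x2e  [2]=0x88  [3]=0x9b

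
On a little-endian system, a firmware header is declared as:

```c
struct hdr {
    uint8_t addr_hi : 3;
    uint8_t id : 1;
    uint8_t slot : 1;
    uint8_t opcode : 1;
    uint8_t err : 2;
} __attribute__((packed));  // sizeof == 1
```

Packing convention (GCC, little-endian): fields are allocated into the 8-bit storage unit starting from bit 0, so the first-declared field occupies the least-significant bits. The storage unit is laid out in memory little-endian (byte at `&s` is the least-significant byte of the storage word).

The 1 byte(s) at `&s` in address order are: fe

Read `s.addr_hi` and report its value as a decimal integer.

[0]=0xfe (little-endian) → word 0xfe
addr_hi [0+:3] = (word>>0) & 0x7 = 6  ←
id [3+:1] = (word>>3) & 0x1 = 1
slot [4+:1] = (word>>4) & 0x1 = 1
opcode [5+:1] = (word>>5) & 0x1 = 1
err [6+:2] = (word>>6) & 0x3 = 3

6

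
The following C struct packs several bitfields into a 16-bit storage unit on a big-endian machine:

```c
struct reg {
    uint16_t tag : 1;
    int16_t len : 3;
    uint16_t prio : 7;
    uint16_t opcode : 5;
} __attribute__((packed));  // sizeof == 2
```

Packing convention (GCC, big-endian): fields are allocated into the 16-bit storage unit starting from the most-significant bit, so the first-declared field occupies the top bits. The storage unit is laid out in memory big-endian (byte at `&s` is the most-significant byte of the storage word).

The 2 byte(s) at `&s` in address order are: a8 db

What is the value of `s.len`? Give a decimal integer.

[0]=0xa8 [1]=0xdb (big-endian) → word 0xa8db
tag [15+:1] = (word>>15) & 0x1 = 1
len [12+:3] = (word>>12) & 0x7 = 2  ←
prio [5+:7] = (word>>5) & 0x7f = 70
opcode [0+:5] = (word>>0) & 0x1f = 27
len signed 3b, MSB=0: value = 2

2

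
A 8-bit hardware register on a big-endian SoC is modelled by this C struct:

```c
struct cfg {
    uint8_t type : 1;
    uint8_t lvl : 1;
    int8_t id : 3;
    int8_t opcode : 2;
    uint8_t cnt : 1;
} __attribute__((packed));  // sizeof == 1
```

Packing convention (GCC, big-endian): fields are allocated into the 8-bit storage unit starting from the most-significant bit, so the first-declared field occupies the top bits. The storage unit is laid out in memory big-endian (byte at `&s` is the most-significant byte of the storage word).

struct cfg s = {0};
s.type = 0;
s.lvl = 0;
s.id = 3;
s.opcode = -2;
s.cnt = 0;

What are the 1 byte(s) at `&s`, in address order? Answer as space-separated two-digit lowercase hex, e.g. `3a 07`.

1c

[7+:1] type=0 & 0x1 = 0x0; word=0x00
[6+:1] lvl=0 & 0x1 = 0x0; word=0x00
[3+:3] id=3 & 0x7 = 0x3; word=0x18
[1+:2] opcode=-2 & 0x3 = 0x2; word=0x1c
[0+:1] cnt=0 & 0x1 = 0x0; word=0x1c
word = 0x1c → big-endian bytes:
  [0]=0x1c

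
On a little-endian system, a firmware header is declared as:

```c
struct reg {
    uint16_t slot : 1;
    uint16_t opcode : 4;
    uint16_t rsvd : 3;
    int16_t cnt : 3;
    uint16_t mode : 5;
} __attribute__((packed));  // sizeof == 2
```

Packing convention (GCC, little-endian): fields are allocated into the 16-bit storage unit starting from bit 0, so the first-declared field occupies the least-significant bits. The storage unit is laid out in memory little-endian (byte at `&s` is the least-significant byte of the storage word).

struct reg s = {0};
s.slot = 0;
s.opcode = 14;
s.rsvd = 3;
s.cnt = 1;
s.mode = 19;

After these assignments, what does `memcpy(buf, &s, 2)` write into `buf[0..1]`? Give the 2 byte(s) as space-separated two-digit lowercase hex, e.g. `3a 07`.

slot (1b) val=0 bits=0x0 at bit 0: 0x0000
opcode (4b) val=14 bits=0xe at bit 1: 0x001c
rsvd (3b) val=3 bits=0x3 at bit 5: 0x007c
cnt (3b) val=1 bits=0x1 at bit 8: 0x017c
mode (5b) val=19 bits=0x13 at bit 11: 0x997c
word = 0x997c → little-endian bytes:
  [0]=0x7c  [1]=0x99

7c 99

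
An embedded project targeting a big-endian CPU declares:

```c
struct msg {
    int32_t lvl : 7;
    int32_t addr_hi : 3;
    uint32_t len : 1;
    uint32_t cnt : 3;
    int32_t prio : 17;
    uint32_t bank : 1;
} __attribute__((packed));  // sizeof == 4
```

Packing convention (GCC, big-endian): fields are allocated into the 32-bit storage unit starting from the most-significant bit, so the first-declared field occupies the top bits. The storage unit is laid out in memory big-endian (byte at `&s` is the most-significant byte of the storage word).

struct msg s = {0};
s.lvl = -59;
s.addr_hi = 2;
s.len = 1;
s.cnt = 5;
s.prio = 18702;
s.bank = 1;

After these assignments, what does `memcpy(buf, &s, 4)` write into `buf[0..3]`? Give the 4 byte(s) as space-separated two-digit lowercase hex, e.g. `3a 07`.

[25+:7] lvl=-59 & 0x7f = 0x45; word=0x8a000000
[22+:3] addr_hi=2 & 0x7 = 0x2; word=0x8a800000
[21+:1] len=1 & 0x1 = 0x1; word=0x8aa00000
[18+:3] cnt=5 & 0x7 = 0x5; word=0x8ab40000
[1+:17] prio=18702 & 0x1ffff = 0x490e; word=0x8ab4921c
[0+:1] bank=1 & 0x1 = 0x1; word=0x8ab4921d
word = 0x8ab4921d → big-endian bytes:
  [0]=0x8a  [1]=0xb4  [2]=0x92  [3]=0x1d

8a b4 92 1d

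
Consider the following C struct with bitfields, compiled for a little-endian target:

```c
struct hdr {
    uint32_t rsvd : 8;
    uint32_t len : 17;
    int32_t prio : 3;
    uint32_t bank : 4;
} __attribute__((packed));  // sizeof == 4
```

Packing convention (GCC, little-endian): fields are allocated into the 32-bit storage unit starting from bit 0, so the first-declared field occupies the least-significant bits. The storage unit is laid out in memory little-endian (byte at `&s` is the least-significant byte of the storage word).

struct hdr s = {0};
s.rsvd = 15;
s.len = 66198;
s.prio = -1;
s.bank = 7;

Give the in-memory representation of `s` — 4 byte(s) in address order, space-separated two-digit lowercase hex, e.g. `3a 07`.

0f 96 02 7f

[0+:8] rsvd=15 & 0xff = 0xf; word=0x0000000f
[8+:17] len=66198 & 0x1ffff = 0x10296; word=0x0102960f
[25+:3] prio=-1 & 0x7 = 0x7; word=0x0f02960f
[28+:4] bank=7 & 0xf = 0x7; word=0x7f02960f
word = 0x7f02960f → little-endian bytes:
  [0]=0x0f  [1]=0x96  [2]=0x02  [3]=0x7f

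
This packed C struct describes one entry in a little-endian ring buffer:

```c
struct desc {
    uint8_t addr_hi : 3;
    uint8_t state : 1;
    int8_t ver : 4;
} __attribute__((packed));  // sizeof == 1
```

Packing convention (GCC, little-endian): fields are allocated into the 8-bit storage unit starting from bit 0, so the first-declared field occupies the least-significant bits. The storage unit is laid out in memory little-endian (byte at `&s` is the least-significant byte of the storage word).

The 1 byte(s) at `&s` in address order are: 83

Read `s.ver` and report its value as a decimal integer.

[0]=0x83 (little-endian) → word 0x83
addr_hi [0+:3] = (word>>0) & 0x7 = 3
state [3+:1] = (word>>3) & 0x1 = 0
ver [4+:4] = (word>>4) & 0xf = 8  ←
ver signed 4b, MSB=1: 8 - 16 = -8

-8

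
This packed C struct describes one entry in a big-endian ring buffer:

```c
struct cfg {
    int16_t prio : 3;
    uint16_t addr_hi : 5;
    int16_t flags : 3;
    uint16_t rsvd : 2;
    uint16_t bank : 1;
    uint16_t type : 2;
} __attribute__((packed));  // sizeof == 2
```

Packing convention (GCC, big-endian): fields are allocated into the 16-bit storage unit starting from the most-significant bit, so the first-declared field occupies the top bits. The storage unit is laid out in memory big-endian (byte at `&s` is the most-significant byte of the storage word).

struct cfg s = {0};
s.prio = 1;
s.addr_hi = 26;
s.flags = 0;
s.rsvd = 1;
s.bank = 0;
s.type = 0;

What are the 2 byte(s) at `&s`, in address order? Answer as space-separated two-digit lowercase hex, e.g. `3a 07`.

[13+:3] prio=1 & 0x7 = 0x1; word=0x2000
[8+:5] addr_hi=26 & 0x1f = 0x1a; word=0x3a00
[5+:3] flags=0 & 0x7 = 0x0; word=0x3a00
[3+:2] rsvd=1 & 0x3 = 0x1; word=0x3a08
[2+:1] bank=0 & 0x1 = 0x0; word=0x3a08
[0+:2] type=0 & 0x3 = 0x0; word=0x3a08
word = 0x3a08 → big-endian bytes:
  [0]=0x3a  [1]=0x08

3a 08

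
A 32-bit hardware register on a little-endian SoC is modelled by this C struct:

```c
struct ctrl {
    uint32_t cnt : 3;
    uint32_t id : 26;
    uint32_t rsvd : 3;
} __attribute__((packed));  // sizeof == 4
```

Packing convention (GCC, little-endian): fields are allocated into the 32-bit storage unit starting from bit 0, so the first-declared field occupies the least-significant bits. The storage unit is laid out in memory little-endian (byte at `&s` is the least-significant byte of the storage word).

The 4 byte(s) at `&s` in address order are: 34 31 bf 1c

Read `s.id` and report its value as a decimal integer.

[0]=0x34 [1]=0x31 [2]=0xbf [3]=0x1c (little-endian) → word 0x1cbf3134
cnt [0+:3] = (word>>0) & 0x7 = 4
id [3+:26] = (word>>3) & 0x3ffffff = 60286502  ←
rsvd [29+:3] = (word>>29) & 0x7 = 0

60286502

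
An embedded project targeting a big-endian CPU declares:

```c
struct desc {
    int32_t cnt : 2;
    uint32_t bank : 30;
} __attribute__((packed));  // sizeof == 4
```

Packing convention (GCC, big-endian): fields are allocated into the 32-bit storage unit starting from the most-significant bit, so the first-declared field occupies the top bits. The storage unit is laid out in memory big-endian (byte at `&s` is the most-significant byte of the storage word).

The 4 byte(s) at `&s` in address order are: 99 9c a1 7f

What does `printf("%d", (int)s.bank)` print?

[0]=0x99 [1]=0x9c [2]=0xa1 [3]=0x7f (big-endian) → word 0x999ca17f
cnt:2 @ bit 30 → (0x999ca17f>>30)&0x3 = 0x2
bank:30 @ bit 0 → (0x999ca17f>>0)&0x3fffffff = 0x199ca17f  ←

429695359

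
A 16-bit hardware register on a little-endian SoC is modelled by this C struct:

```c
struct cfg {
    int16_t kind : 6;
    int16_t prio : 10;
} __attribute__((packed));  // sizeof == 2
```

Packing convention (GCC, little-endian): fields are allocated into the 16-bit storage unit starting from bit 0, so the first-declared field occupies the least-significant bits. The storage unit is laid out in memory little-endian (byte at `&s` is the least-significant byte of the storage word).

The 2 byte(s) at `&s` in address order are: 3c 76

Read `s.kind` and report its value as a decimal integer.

-4

[0]=0x3c [1]=0x76 (little-endian) → word 0x763c
kind:6 @ bit 0 → (0x763c>>0)&0x3f = 0x3c  ←
prio:10 @ bit 6 → (0x763c>>6)&0x3ff = 0x1d8
kind signed 6b, MSB=1: 60 - 64 = -4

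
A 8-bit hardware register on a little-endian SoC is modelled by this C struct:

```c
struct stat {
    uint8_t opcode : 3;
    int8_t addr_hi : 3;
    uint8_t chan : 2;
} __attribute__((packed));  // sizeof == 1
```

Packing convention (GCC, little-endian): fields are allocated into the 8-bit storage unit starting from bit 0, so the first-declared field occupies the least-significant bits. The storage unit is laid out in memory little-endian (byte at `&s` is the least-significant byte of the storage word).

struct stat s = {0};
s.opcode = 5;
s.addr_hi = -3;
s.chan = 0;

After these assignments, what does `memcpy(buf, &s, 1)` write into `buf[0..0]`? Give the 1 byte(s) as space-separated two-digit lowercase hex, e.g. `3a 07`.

[0+:3] opcode=5 & 0x7 = 0x5; word=0x05
[3+:3] addr_hi=-3 & 0x7 = 0x5; word=0x2d
[6+:2] chan=0 & 0x3 = 0x0; word=0x2d
word = 0x2d → little-endian bytes:
  [0]=0x2d

2d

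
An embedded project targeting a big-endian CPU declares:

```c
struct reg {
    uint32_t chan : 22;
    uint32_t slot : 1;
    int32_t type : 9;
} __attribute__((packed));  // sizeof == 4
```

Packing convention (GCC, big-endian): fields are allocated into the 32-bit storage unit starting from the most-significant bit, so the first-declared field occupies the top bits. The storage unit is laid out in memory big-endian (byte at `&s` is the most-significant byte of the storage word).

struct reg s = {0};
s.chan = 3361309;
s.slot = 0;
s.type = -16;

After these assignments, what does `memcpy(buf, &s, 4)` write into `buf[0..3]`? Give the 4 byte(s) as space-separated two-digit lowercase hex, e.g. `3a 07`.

chan:22 = 3361309 → 0x334a1d << 10 → word 0xcd287400
slot:1 = 0 → 0x0 << 9 → word 0xcd287400
type:9 = -16 → 0x1f0 << 0 → word 0xcd2875f0
word = 0xcd2875f0 → big-endian bytes:
  [0]=0xcd  [1]=0x28  [2]=0x75  [3]=0xf0

cd 28 75 f0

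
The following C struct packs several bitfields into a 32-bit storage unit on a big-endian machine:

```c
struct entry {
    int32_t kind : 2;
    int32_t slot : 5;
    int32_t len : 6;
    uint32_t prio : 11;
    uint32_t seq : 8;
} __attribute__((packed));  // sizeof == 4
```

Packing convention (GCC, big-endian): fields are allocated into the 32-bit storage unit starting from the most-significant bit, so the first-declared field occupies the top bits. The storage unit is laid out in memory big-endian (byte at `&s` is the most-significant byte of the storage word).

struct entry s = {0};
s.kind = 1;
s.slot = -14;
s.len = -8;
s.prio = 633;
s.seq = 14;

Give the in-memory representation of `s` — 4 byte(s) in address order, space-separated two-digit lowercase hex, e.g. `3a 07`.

65 c2 79 0e

kind (2b) val=1 bits=0x1 at bit 30: 0x40000000
slot (5b) val=-14 bits=0x12 at bit 25: 0x64000000
len (6b) val=-8 bits=0x38 at bit 19: 0x65c00000
prio (11b) val=633 bits=0x279 at bit 8: 0x65c27900
seq (8b) val=14 bits=0xe at bit 0: 0x65c2790e
word = 0x65c2790e → big-endian bytes:
  [0]=0x65  [1]=0xc2  [2]=0x79  [3]=0x0e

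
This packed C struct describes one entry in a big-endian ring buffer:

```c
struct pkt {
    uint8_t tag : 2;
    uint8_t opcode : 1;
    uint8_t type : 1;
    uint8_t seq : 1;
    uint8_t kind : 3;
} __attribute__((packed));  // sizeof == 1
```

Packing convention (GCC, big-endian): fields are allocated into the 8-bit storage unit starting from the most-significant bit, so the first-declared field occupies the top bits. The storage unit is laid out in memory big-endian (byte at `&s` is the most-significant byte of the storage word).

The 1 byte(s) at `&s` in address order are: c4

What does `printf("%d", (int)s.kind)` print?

4

[0]=0xc4 (big-endian) → word 0xc4
tag [6+:2] = (word>>6) & 0x3 = 3
opcode [5+:1] = (word>>5) & 0x1 = 0
type [4+:1] = (word>>4) & 0x1 = 0
seq [3+:1] = (word>>3) & 0x1 = 0
kind [0+:3] = (word>>0) & 0x7 = 4  ←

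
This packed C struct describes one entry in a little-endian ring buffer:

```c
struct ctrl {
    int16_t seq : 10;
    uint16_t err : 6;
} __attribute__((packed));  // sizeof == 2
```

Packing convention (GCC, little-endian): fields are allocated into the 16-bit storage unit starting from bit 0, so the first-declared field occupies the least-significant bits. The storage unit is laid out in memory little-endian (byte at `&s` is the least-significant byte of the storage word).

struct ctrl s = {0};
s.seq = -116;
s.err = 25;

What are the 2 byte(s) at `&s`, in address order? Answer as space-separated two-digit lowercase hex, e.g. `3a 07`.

8c 67

[0+:10] seq=-116 & 0x3ff = 0x38c; word=0x038c
[10+:6] err=25 & 0x3f = 0x19; word=0x678c
word = 0x678c → little-endian bytes:
  [0]=0x8c  [1]=0x67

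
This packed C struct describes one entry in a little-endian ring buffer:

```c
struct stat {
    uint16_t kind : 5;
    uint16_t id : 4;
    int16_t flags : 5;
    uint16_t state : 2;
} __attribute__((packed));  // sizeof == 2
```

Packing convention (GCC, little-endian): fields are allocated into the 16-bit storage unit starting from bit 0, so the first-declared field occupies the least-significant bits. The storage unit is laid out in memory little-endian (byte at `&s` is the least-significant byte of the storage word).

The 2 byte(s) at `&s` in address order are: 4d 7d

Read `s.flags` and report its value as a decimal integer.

-2

[0]=0x4d [1]=0x7d (little-endian) → word 0x7d4d
kind:5 @ bit 0 → (0x7d4d>>0)&0x1f = 0xd
id:4 @ bit 5 → (0x7d4d>>5)&0xf = 0xa
flags:5 @ bit 9 → (0x7d4d>>9)&0x1f = 0x1e  ←
state:2 @ bit 14 → (0x7d4d>>14)&0x3 = 0x1
flags signed 5b, MSB=1: 30 - 32 = -2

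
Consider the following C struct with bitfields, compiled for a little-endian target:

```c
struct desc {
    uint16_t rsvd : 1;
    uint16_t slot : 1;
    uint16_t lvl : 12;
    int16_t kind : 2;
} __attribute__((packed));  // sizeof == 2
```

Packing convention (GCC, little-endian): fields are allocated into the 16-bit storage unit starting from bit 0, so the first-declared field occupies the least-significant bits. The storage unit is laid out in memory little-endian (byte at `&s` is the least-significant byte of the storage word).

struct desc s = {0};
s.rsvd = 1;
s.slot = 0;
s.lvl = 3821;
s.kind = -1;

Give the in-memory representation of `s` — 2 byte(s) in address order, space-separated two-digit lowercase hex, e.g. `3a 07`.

b5 fb

rsvd (1b) val=1 bits=0x1 at bit 0: 0x0001
slot (1b) val=0 bits=0x0 at bit 1: 0x0001
lvl (12b) val=3821 bits=0xeed at bit 2: 0x3bb5
kind (2b) val=-1 bits=0x3 at bit 14: 0xfbb5
word = 0xfbb5 → little-endian bytes:
  [0]=0xb5  [1]=0xfb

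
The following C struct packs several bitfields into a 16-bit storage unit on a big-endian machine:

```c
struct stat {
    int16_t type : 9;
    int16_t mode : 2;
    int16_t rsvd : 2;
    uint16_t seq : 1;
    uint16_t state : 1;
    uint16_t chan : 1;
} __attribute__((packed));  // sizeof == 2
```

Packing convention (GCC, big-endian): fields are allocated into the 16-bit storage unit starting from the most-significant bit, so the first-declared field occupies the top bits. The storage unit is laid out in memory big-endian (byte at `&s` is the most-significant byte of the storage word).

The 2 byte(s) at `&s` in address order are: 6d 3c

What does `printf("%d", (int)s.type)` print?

[0]=0x6d [1]=0x3c (big-endian) → word 0x6d3c
type [7+:9] = (word>>7) & 0x1ff = 218  ←
mode [5+:2] = (word>>5) & 0x3 = 1
rsvd [3+:2] = (word>>3) & 0x3 = 3
seq [2+:1] = (word>>2) & 0x1 = 1
state [1+:1] = (word>>1) & 0x1 = 0
chan [0+:1] = (word>>0) & 0x1 = 0
type signed 9b, MSB=0: value = 218

218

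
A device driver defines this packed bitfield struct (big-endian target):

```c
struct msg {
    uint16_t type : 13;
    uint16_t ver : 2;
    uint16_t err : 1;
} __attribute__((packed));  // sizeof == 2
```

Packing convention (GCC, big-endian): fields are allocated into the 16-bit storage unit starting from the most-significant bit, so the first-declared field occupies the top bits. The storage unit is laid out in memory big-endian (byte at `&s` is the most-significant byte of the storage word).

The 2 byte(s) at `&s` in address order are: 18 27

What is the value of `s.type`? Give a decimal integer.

[0]=0x18 [1]=0x27 (big-endian) → word 0x1827
type:13 @ bit 3 → (0x1827>>3)&0x1fff = 0x304  ←
ver:2 @ bit 1 → (0x1827>>1)&0x3 = 0x3
err:1 @ bit 0 → (0x1827>>0)&0x1 = 0x1

772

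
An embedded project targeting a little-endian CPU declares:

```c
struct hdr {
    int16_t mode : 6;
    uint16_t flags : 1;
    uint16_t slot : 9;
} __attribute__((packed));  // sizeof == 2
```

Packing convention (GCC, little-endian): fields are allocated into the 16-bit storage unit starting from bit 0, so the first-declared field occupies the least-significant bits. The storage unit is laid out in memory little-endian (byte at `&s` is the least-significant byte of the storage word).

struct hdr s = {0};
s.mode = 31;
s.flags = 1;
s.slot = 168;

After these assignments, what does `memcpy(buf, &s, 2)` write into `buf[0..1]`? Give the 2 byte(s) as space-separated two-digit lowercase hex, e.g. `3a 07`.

5f 54

mode (6b) val=31 bits=0x1f at bit 0: 0x001f
flags (1b) val=1 bits=0x1 at bit 6: 0x005f
slot (9b) val=168 bits=0xa8 at bit 7: 0x545f
word = 0x545f → little-endian bytes:
  [0]=0x5f  [1]=0x54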